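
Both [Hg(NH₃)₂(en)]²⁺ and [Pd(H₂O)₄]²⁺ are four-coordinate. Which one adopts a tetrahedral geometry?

[Hg(NH₃)₂(en)]²⁺

For [Hg(NH₃)₂(en)]²⁺: Ligand charges: ammonia is neutral; ethylenediamine is neutral. With an overall charge of +2 the mercury centre must be in the +2 oxidation state. Hg sits in group 12, so the d-electron count is 12 − 2 = 10. A d¹⁰ ion has no crystal-field stabilisation preference between square planar and tetrahedral, so four ligands adopt the sterically favoured tetrahedral geometry. → tetrahedral.
For [Pd(H₂O)₄]²⁺: Summing ligand charges against the +2 overall charge gives an oxidation state of +2 for palladium. Palladium is a group-10 element; Pd(II) is therefore d⁸. A 4d d⁸ ion has a large crystal-field splitting; square planar leaves the high-energy d_{x²−y²} orbital empty and maximises CFSE. → square planar.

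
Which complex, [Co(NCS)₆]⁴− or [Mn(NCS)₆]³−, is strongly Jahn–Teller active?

[Co(NCS)₆]⁴−: Summing ligand charges against the −4 overall charge gives an oxidation state of +2 for cobalt. Cobalt is a group-9 element; Co(II) is therefore d⁷. Isothiocyanate is a weak-field ligand for a first-row metal, so the complex is high-spin. The d⁷ configuration leaves the e_g set evenly filled (or empty) — no strong Jahn–Teller driving force.
[Mn(NCS)₆]³−: Summing ligand charges against the −3 overall charge gives an oxidation state of +3 for manganese. Manganese is a group-7 element; Mn(III) is therefore d⁴. Isothiocyanate is a weak-field ligand for a first-row metal, so the complex is high-spin. The t₂g³e_g¹ (high-spin) configuration has an unevenly filled e_g set; the Jahn–Teller theorem predicts a tetragonal distortion (typically axial elongation) to lift the degeneracy.

[Mn(NCS)₆]³−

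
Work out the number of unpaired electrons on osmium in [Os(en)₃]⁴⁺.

Ligand charges: ethylenediamine is neutral. With an overall charge of +4 the osmium centre must be in the +4 oxidation state.
Os sits in group 8, so the d-electron count is 8 − 4 = 4.
Counting donor atoms: 3×ethylenediamine (bidentate) → 6 donors. Coordination number = 6.
The spin state decides the count: a 5d ion has a large Δₒ and is invariably low-spin.
An octahedral low-spin d⁴ ion is t₂g⁴e_g⁰, giving 2 unpaired electrons.

2 unpaired electrons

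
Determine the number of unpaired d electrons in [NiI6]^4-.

2

Summing ligand charges against the −4 overall charge gives an oxidation state of +2 for nickel.
Group 10 minus oxidation state 2 gives a d⁸ configuration.
In an octahedral field the d⁸ configuration is t₂g⁶e_g² (only one arrangement possible), giving 2 unpaired electrons.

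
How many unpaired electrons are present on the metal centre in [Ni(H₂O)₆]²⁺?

2

Ligand charges: water is neutral. With an overall charge of +2 the nickel centre must be in the +2 oxidation state.
Ni sits in group 10, so the d-electron count is 10 − 2 = 8.
In an octahedral field the d⁸ configuration is t₂g⁶e_g² (only one arrangement possible), giving 2 unpaired electrons.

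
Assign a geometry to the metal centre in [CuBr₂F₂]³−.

Ligand charges: each bromide is −1; each fluoride is −1. With an overall charge of −3 the copper centre must be in the +1 oxidation state.
Cu sits in group 11, so the d-electron count is 11 − 1 = 10.
With 4 monodentate ligands the coordination number is 4.
A d¹⁰ ion has no crystal-field stabilisation preference between square planar and tetrahedral, so four ligands adopt the sterically favoured tetrahedral geometry.

tetrahedral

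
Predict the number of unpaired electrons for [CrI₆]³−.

Each iodide is −1; balancing the −3 overall charge requires Cr(III).
Chromium is a group-6 element; Cr(III) is therefore d³.
In an octahedral field the d³ configuration is t₂g³e_g⁰ (only one arrangement possible), giving 3 unpaired electrons.

3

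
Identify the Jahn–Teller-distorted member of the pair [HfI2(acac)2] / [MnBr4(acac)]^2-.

[HfI2(acac)2]: Summing ligand charges against the 0 overall charge gives an oxidation state of +4 for hafnium. Hf sits in group 4, so the d-electron count is 4 − 4 = 0. The d⁰ configuration leaves the e_g set evenly filled (or empty) — no strong Jahn–Teller driving force.
[MnBr4(acac)]^2-: Summing ligand charges against the −2 overall charge gives an oxidation state of +3 for manganese. Manganese is a group-7 element; Mn(III) is therefore d⁴. Acetylacetonate and bromide are weak-field ligands for a first-row metal, so the complex is high-spin. The t₂g³e_g¹ (high-spin) configuration has an unevenly filled e_g set; the Jahn–Teller theorem predicts a tetragonal distortion (typically axial elongation) to lift the degeneracy.

[MnBr4(acac)]^2-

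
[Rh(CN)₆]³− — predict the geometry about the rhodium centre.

Ligand charges: each cyanide is −1. With an overall charge of −3 the rhodium centre must be in the +3 oxidation state.
Rhodium is a group-9 element; Rh(III) is therefore d⁶.
With 6 monodentate ligands the coordination number is 6.
Six donors around a single metal centre give an octahedral coordination sphere.

octahedral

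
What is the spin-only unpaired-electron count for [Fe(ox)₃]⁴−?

Summing ligand charges against the −4 overall charge gives an oxidation state of +2 for iron.
Fe sits in group 8, so the d-electron count is 8 − 2 = 6.
Counting donor atoms: 3×oxalate (bidentate) → 6 donors. Coordination number = 6.
The spin state decides the count: Oxalate is a weak-field ligand for a first-row metal, so the complex is high-spin.
An octahedral high-spin d⁶ ion is t₂g⁴e_g², giving 4 unpaired electrons.

4 unpaired electrons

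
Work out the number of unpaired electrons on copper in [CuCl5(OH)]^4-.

Each chloride is −1; each hydroxide is −1; balancing the −4 overall charge requires Cu(II).
Cu sits in group 11, so the d-electron count is 11 − 2 = 9.
In an octahedral field the d⁹ configuration is t₂g⁶e_g³ (only one arrangement possible), giving 1 unpaired electron.

1 unpaired electron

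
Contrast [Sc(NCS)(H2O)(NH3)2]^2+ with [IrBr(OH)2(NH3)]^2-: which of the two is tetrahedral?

For [Sc(NCS)(H2O)(NH3)2]^2+: Summing ligand charges against the +2 overall charge gives an oxidation state of +3 for scandium. Sc sits in group 3, so the d-electron count is 3 − 3 = 0. A d⁰ ion has no crystal-field stabilisation preference between square planar and tetrahedral, so four ligands adopt the sterically favoured tetrahedral geometry. → tetrahedral.
For [IrBr(OH)2(NH3)]^2-: Summing ligand charges against the −2 overall charge gives an oxidation state of +1 for iridium. Iridium is a group-9 element; Ir(I) is therefore d⁸. A 5d d⁸ ion has a large crystal-field splitting; square planar leaves the high-energy d_{x²−y²} orbital empty and maximises CFSE. → square planar.

[Sc(NCS)(H2O)(NH3)2]^2+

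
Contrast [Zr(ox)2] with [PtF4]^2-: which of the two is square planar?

[PtF4]^2-

For [Zr(ox)2]: Ligand charges: each oxalate is −2. With an overall charge of 0 the zirconium centre must be in the +4 oxidation state. Group 4 minus oxidation state 4 gives a d⁰ configuration. A d⁰ ion has no crystal-field stabilisation preference between square planar and tetrahedral, so four ligands adopt the sterically favoured tetrahedral geometry. → tetrahedral.
For [PtF4]^2-: Ligand charges: each fluoride is −1. With an overall charge of −2 the platinum centre must be in the +2 oxidation state. Group 10 minus oxidation state 2 gives a d⁸ configuration. A 5d d⁸ ion has a large crystal-field splitting; square planar leaves the high-energy d_{x²−y²} orbital empty and maximises CFSE. → square planar.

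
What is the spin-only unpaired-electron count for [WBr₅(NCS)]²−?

2

Summing ligand charges against the −2 overall charge gives an oxidation state of +4 for tungsten.
W sits in group 6, so the d-electron count is 6 − 4 = 2.
In an octahedral field the d² configuration is t₂g²e_g⁰ (only one arrangement possible), giving 2 unpaired electrons.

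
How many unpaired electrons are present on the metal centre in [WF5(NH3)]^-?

2

Each fluoride is −1; ammonia is neutral; balancing the −1 overall charge requires W(IV).
W sits in group 6, so the d-electron count is 6 − 4 = 2.
In an octahedral field the d² configuration is t₂g²e_g⁰ (only one arrangement possible), giving 2 unpaired electrons.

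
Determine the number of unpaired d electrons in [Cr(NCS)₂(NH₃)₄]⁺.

3

Ligand charges: each isothiocyanate is −1; ammonia is neutral. With an overall charge of +1 the chromium centre must be in the +3 oxidation state.
Chromium is a group-6 element; Cr(III) is therefore d³.
In an octahedral field the d³ configuration is t₂g³e_g⁰ (only one arrangement possible), giving 3 unpaired electrons.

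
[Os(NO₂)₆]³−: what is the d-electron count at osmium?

Ligand charges: each nitro (N-bound nitrite) is −1. With an overall charge of −3 the osmium centre must be in the +3 oxidation state.
Group 8 minus oxidation state 3 gives a d⁵ configuration.

d5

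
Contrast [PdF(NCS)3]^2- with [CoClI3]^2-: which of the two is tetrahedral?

For [PdF(NCS)3]^2-: Each fluoride is −1; each isothiocyanate is −1; balancing the −2 overall charge requires Pd(II). Palladium is a group-10 element; Pd(II) is therefore d⁸. A 4d d⁸ ion has a large crystal-field splitting; square planar leaves the high-energy d_{x²−y²} orbital empty and maximises CFSE. → square planar.
For [CoClI3]^2-: Summing ligand charges against the −2 overall charge gives an oxidation state of +2 for cobalt. Group 9 minus oxidation state 2 gives a d⁷ configuration. For a high-spin 3d d⁷ ion with weak-field ligands the small Δₜ gives little square-planar CFSE advantage, so four ligands adopt the sterically favoured tetrahedral geometry. → tetrahedral.

[CoClI3]^2-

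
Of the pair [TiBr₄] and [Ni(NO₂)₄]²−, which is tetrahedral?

[TiBr₄]

For [TiBr₄]: Ligand charges: each bromide is −1. With an overall charge of 0 the titanium centre must be in the +4 oxidation state. Group 4 minus oxidation state 4 gives a d⁰ configuration. A d⁰ ion has no crystal-field stabilisation preference between square planar and tetrahedral, so four ligands adopt the sterically favoured tetrahedral geometry. → tetrahedral.
For [Ni(NO₂)₄]²−: Ligand charges: each nitro (N-bound nitrite) is −1. With an overall charge of −2 the nickel centre must be in the +2 oxidation state. Nickel is a group-10 element; Ni(II) is therefore d⁸. Nitro (N-bound nitrite) is a strong-field ligand (high in the spectrochemical series). A 3d d⁸ ion with strong-field ligands gains enough CFSE to favour square planar over tetrahedral. → square planar.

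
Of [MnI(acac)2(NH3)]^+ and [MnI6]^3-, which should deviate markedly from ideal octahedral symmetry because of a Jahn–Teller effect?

[MnI6]^3-

[MnI(acac)2(NH3)]^+: Each iodide is −1; each acetylacetonate is −1; ammonia is neutral; balancing the +1 overall charge requires Mn(IV). Mn sits in group 7, so the d-electron count is 7 − 4 = 3. The d³ configuration leaves the e_g set evenly filled (or empty) — no strong Jahn–Teller driving force.
[MnI6]^3-: Ligand charges: each iodide is −1. With an overall charge of −3 the manganese centre must be in the +3 oxidation state. Mn sits in group 7, so the d-electron count is 7 − 3 = 4. Iodide is a weak-field ligand for a first-row metal, so the complex is high-spin. The t₂g³e_g¹ (high-spin) configuration has an unevenly filled e_g set; the Jahn–Teller theorem predicts a tetragonal distortion (typically axial elongation) to lift the degeneracy.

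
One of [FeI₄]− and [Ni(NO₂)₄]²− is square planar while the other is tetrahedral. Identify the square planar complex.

[Ni(NO₂)₄]²−

For [FeI₄]−: Ligand charges: each iodide is −1. With an overall charge of −1 the iron centre must be in the +3 oxidation state. Group 8 minus oxidation state 3 gives a d⁵ configuration. A high-spin d⁵ ion has zero CFSE in either geometry, so four ligands adopt the sterically favoured tetrahedral geometry. → tetrahedral.
For [Ni(NO₂)₄]²−: Summing ligand charges against the −2 overall charge gives an oxidation state of +2 for nickel. Ni sits in group 10, so the d-electron count is 10 − 2 = 8. Nitro (N-bound nitrite) is a strong-field ligand (high in the spectrochemical series). A 3d d⁸ ion with strong-field ligands gains enough CFSE to favour square planar over tetrahedral. → square planar.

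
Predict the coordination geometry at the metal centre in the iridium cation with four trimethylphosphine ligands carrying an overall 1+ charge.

square planar

Trimethylphosphine is neutral; balancing the +1 overall charge requires Ir(I).
Iridium is a group-9 element; Ir(I) is therefore d⁸.
With 4 monodentate ligands the coordination number is 4.
A 5d d⁸ ion has a large crystal-field splitting; square planar leaves the high-energy d_{x²−y²} orbital empty and maximises CFSE.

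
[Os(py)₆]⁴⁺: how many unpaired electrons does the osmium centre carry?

Ligand charges: pyridine is neutral. With an overall charge of +4 the osmium centre must be in the +4 oxidation state.
Os sits in group 8, so the d-electron count is 8 − 4 = 4.
The spin state decides the count: a 5d ion has a large Δₒ and is invariably low-spin.
An octahedral low-spin d⁴ ion is t₂g⁴e_g⁰, giving 2 unpaired electrons.

2 unpaired electrons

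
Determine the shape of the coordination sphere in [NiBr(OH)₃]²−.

Ligand charges: each bromide is −1; each hydroxide is −1. With an overall charge of −2 the nickel centre must be in the +2 oxidation state.
Ni sits in group 10, so the d-electron count is 10 − 2 = 8.
Coordination number: 4.
Bromide and hydroxide are weak-field ligands.
With weak-field ligands the CFSE gain from square planar is small, so a 3d d⁸ ion takes the sterically preferred tetrahedral geometry.

tetrahedral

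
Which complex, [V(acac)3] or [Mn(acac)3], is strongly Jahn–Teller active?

[Mn(acac)3]

[V(acac)3]: Ligand charges: each acetylacetonate is −1. With an overall charge of 0 the vanadium centre must be in the +3 oxidation state. Vanadium is a group-5 element; V(III) is therefore d². The d² configuration leaves the e_g set evenly filled (or empty) — no strong Jahn–Teller driving force.
[Mn(acac)3]: Ligand charges: each acetylacetonate is −1. With an overall charge of 0 the manganese centre must be in the +3 oxidation state. Group 7 minus oxidation state 3 gives a d⁴ configuration. Acetylacetonate is a weak-field ligand for a first-row metal, so the complex is high-spin. The t₂g³e_g¹ (high-spin) configuration has an unevenly filled e_g set; the Jahn–Teller theorem predicts a tetragonal distortion (typically axial elongation) to lift the degeneracy.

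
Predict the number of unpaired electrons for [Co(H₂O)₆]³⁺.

Water is neutral; balancing the +3 overall charge requires Co(III).
Group 9 minus oxidation state 3 gives a d⁶ configuration.
The spin state decides the count: Co(III) has an exceptionally large octahedral splitting and is low-spin with essentially every ligand except fluoride.
An octahedral low-spin d⁶ ion is t₂g⁶e_g⁰, giving 0 unpaired electrons.

0 unpaired electrons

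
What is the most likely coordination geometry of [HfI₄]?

Ligand charges: each iodide is −1. With an overall charge of 0 the hafnium centre must be in the +4 oxidation state.
Hf sits in group 4, so the d-electron count is 4 − 4 = 0.
Coordination number: 4.
A d⁰ ion has no crystal-field stabilisation preference between square planar and tetrahedral, so four ligands adopt the sterically favoured tetrahedral geometry.

tetrahedral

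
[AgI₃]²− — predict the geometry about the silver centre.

Ligand charges: each iodide is −1. With an overall charge of −2 the silver centre must be in the +1 oxidation state.
Group 11 minus oxidation state 1 gives a d¹⁰ configuration.
With 3 monodentate ligands the coordination number is 3.
Three ligands around a d¹⁰ centre minimise repulsion in a trigonal-planar arrangement.

trigonal planar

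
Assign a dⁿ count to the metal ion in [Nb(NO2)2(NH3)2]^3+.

Each nitro (N-bound nitrite) is −1; ammonia is neutral; balancing the +3 overall charge requires Nb(V).
Niobium is a group-5 element; Nb(V) is therefore d⁰.

d⁰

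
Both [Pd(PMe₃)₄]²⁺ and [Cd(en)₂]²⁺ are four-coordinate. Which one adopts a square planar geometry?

[Pd(PMe₃)₄]²⁺

For [Pd(PMe₃)₄]²⁺: Trimethylphosphine is neutral; balancing the +2 overall charge requires Pd(II). Group 10 minus oxidation state 2 gives a d⁸ configuration. A 4d d⁸ ion has a large crystal-field splitting; square planar leaves the high-energy d_{x²−y²} orbital empty and maximises CFSE. → square planar.
For [Cd(en)₂]²⁺: Summing ligand charges against the +2 overall charge gives an oxidation state of +2 for cadmium. Group 12 minus oxidation state 2 gives a d¹⁰ configuration. A d¹⁰ ion has no crystal-field stabilisation preference between square planar and tetrahedral, so four ligands adopt the sterically favoured tetrahedral geometry. → tetrahedral.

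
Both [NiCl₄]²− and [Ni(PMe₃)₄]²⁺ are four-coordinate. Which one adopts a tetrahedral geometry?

For [NiCl₄]²−: Summing ligand charges against the −2 overall charge gives an oxidation state of +2 for nickel. Ni sits in group 10, so the d-electron count is 10 − 2 = 8. Chloride is a weak-field ligand. With weak-field ligands the CFSE gain from square planar is small, so a 3d d⁸ ion takes the sterically preferred tetrahedral geometry. → tetrahedral.
For [Ni(PMe₃)₄]²⁺: Trimethylphosphine is neutral; balancing the +2 overall charge requires Ni(II). Group 10 minus oxidation state 2 gives a d⁸ configuration. Trimethylphosphine is a strong-field ligand (high in the spectrochemical series). A 3d d⁸ ion with strong-field ligands gains enough CFSE to favour square planar over tetrahedral. → square planar.

[NiCl₄]²−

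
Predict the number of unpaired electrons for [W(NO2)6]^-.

Each nitro (N-bound nitrite) is −1; balancing the −1 overall charge requires W(V).
Tungsten is a group-6 element; W(V) is therefore d¹.
In an octahedral field the d¹ configuration is t₂g¹e_g⁰ (only one arrangement possible), giving 1 unpaired electron.

1 unpaired electron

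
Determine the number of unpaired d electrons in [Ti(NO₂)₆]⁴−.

Summing ligand charges against the −4 overall charge gives an oxidation state of +2 for titanium.
Group 4 minus oxidation state 2 gives a d² configuration.
In an octahedral field the d² configuration is t₂g²e_g⁰ (only one arrangement possible), giving 2 unpaired electrons.

2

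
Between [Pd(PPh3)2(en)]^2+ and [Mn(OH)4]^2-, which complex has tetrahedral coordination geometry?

[Mn(OH)4]^2-

For [Pd(PPh3)2(en)]^2+: Ligand charges: triphenylphosphine is neutral; ethylenediamine is neutral. With an overall charge of +2 the palladium centre must be in the +2 oxidation state. Palladium is a group-10 element; Pd(II) is therefore d⁸. A 4d d⁸ ion has a large crystal-field splitting; square planar leaves the high-energy d_{x²−y²} orbital empty and maximises CFSE. → square planar.
For [Mn(OH)4]^2-: Each hydroxide is −1; balancing the −2 overall charge requires Mn(II). Manganese is a group-7 element; Mn(II) is therefore d⁵. A high-spin d⁵ ion has zero CFSE in either geometry, so four ligands adopt the sterically favoured tetrahedral geometry. → tetrahedral.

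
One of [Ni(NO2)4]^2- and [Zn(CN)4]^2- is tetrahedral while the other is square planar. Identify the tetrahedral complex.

For [Ni(NO2)4]^2-: Each nitro (N-bound nitrite) is −1; balancing the −2 overall charge requires Ni(II). Nickel is a group-10 element; Ni(II) is therefore d⁸. Nitro (N-bound nitrite) is a strong-field ligand (high in the spectrochemical series). A 3d d⁸ ion with strong-field ligands gains enough CFSE to favour square planar over tetrahedral. → square planar.
For [Zn(CN)4]^2-: Summing ligand charges against the −2 overall charge gives an oxidation state of +2 for zinc. Zn sits in group 12, so the d-electron count is 12 − 2 = 10. A d¹⁰ ion has no crystal-field stabilisation preference between square planar and tetrahedral, so four ligands adopt the sterically favoured tetrahedral geometry. → tetrahedral.

[Zn(CN)4]^2-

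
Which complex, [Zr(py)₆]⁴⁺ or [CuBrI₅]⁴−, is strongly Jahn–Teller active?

[Zr(py)₆]⁴⁺: Ligand charges: pyridine is neutral. With an overall charge of +4 the zirconium centre must be in the +4 oxidation state. Zirconium is a group-4 element; Zr(IV) is therefore d⁰. The d⁰ configuration leaves the e_g set evenly filled (or empty) — no strong Jahn–Teller driving force.
[CuBrI₅]⁴−: Ligand charges: each bromide is −1; each iodide is −1. With an overall charge of −4 the copper centre must be in the +2 oxidation state. Copper is a group-11 element; Cu(II) is therefore d⁹. The t₂g⁶e_g³ configuration has an unevenly filled e_g set; the Jahn–Teller theorem predicts a tetragonal distortion (typically axial elongation) to lift the degeneracy.

[CuBrI₅]⁴−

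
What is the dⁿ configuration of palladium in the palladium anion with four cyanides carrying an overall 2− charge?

Each cyanide is −1; balancing the −2 overall charge requires Pd(II).
Group 10 minus oxidation state 2 gives a d⁸ configuration.

d⁸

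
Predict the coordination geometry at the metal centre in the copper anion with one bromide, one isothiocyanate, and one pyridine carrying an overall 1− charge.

Summing ligand charges against the −1 overall charge gives an oxidation state of +1 for copper.
Group 11 minus oxidation state 1 gives a d¹⁰ configuration.
With 3 monodentate ligands the coordination number is 3.
Three ligands around a d¹⁰ centre minimise repulsion in a trigonal-planar arrangement.

trigonal planar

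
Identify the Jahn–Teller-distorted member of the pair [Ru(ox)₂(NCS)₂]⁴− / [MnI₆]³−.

[MnI₆]³−

[Ru(ox)₂(NCS)₂]⁴−: Summing ligand charges against the −4 overall charge gives an oxidation state of +2 for ruthenium. Ru sits in group 8, so the d-electron count is 8 − 2 = 6. A 4d ion has a large Δₒ and is invariably low-spin. The d⁶ configuration leaves the e_g set evenly filled (or empty) — no strong Jahn–Teller driving force.
[MnI₆]³−: Summing ligand charges against the −3 overall charge gives an oxidation state of +3 for manganese. Group 7 minus oxidation state 3 gives a d⁴ configuration. Iodide is a weak-field ligand for a first-row metal, so the complex is high-spin. The t₂g³e_g¹ (high-spin) configuration has an unevenly filled e_g set; the Jahn–Teller theorem predicts a tetragonal distortion (typically axial elongation) to lift the degeneracy.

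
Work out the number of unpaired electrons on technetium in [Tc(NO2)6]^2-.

3

Summing ligand charges against the −2 overall charge gives an oxidation state of +4 for technetium.
Technetium is a group-7 element; Tc(IV) is therefore d³.
In an octahedral field the d³ configuration is t₂g³e_g⁰ (only one arrangement possible), giving 3 unpaired electrons.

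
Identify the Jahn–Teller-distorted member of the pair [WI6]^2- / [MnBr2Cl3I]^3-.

[WI6]^2-: Each iodide is −1; balancing the −2 overall charge requires W(IV). Group 6 minus oxidation state 4 gives a d² configuration. The d² configuration leaves the e_g set evenly filled (or empty) — no strong Jahn–Teller driving force.
[MnBr2Cl3I]^3-: Summing ligand charges against the −3 overall charge gives an oxidation state of +3 for manganese. Mn sits in group 7, so the d-electron count is 7 − 3 = 4. Bromide, chloride, and iodide are weak-field ligands for a first-row metal, so the complex is high-spin. The t₂g³e_g¹ (high-spin) configuration has an unevenly filled e_g set; the Jahn–Teller theorem predicts a tetragonal distortion (typically axial elongation) to lift the degeneracy.

[MnBr2Cl3I]^3-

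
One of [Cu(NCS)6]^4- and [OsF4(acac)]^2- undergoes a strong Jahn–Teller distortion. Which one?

[Cu(NCS)6]^4-

[Cu(NCS)6]^4-: Each isothiocyanate is −1; balancing the −4 overall charge requires Cu(II). Copper is a group-11 element; Cu(II) is therefore d⁹. The t₂g⁶e_g³ configuration has an unevenly filled e_g set; the Jahn–Teller theorem predicts a tetragonal distortion (typically axial elongation) to lift the degeneracy.
[OsF4(acac)]^2-: Ligand charges: each fluoride is −1; each acetylacetonate is −1. With an overall charge of −2 the osmium centre must be in the +3 oxidation state. Osmium is a group-8 element; Os(III) is therefore d⁵. A 5d ion has a large Δₒ and is invariably low-spin. The d⁵ configuration leaves the e_g set evenly filled (or empty) — no strong Jahn–Teller driving force.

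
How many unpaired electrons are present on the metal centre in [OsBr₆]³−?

Each bromide is −1; balancing the −3 overall charge requires Os(III).
Osmium is a group-8 element; Os(III) is therefore d⁵.
The spin state decides the count: a 5d ion has a large Δₒ and is invariably low-spin.
An octahedral low-spin d⁵ ion is t₂g⁵e_g⁰, giving 1 unpaired electron.

1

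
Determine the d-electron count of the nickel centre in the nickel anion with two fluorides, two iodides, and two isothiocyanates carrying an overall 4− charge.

d⁸

Ligand charges: each fluoride is −1; each iodide is −1; each isothiocyanate is −1. With an overall charge of −4 the nickel centre must be in the +2 oxidation state.
Group 10 minus oxidation state 2 gives a d⁸ configuration.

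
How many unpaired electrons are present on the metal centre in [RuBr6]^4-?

0 unpaired electrons

Summing ligand charges against the −4 overall charge gives an oxidation state of +2 for ruthenium.
Group 8 minus oxidation state 2 gives a d⁶ configuration.
The spin state decides the count: a 4d ion has a large Δₒ and is invariably low-spin.
An octahedral low-spin d⁶ ion is t₂g⁶e_g⁰, giving 0 unpaired electrons.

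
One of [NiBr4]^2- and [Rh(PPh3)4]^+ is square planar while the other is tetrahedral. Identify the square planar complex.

For [NiBr4]^2-: Summing ligand charges against the −2 overall charge gives an oxidation state of +2 for nickel. Nickel is a group-10 element; Ni(II) is therefore d⁸. Bromide is a weak-field ligand. With weak-field ligands the CFSE gain from square planar is small, so a 3d d⁸ ion takes the sterically preferred tetrahedral geometry. → tetrahedral.
For [Rh(PPh3)4]^+: Summing ligand charges against the +1 overall charge gives an oxidation state of +1 for rhodium. Group 9 minus oxidation state 1 gives a d⁸ configuration. A 4d d⁸ ion has a large crystal-field splitting; square planar leaves the high-energy d_{x²−y²} orbital empty and maximises CFSE. → square planar.

[Rh(PPh3)4]^+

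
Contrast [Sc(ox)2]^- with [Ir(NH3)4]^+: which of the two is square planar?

[Ir(NH3)4]^+

For [Sc(ox)2]^-: Ligand charges: each oxalate is −2. With an overall charge of −1 the scandium centre must be in the +3 oxidation state. Group 3 minus oxidation state 3 gives a d⁰ configuration. A d⁰ ion has no crystal-field stabilisation preference between square planar and tetrahedral, so four ligands adopt the sterically favoured tetrahedral geometry. → tetrahedral.
For [Ir(NH3)4]^+: Ammonia is neutral; balancing the +1 overall charge requires Ir(I). Iridium is a group-9 element; Ir(I) is therefore d⁸. A 5d d⁸ ion has a large crystal-field splitting; square planar leaves the high-energy d_{x²−y²} orbital empty and maximises CFSE. → square planar.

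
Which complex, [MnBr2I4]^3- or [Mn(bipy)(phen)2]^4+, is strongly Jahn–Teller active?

[MnBr2I4]^3-

[MnBr2I4]^3-: Each bromide is −1; each iodide is −1; balancing the −3 overall charge requires Mn(III). Manganese is a group-7 element; Mn(III) is therefore d⁴. Bromide and iodide are weak-field ligands for a first-row metal, so the complex is high-spin. The t₂g³e_g¹ (high-spin) configuration has an unevenly filled e_g set; the Jahn–Teller theorem predicts a tetragonal distortion (typically axial elongation) to lift the degeneracy.
[Mn(bipy)(phen)2]^4+: 2,2′-bipyridine is neutral; 1,10-phenanthroline is neutral; balancing the +4 overall charge requires Mn(IV). Manganese is a group-7 element; Mn(IV) is therefore d³. The d³ configuration leaves the e_g set evenly filled (or empty) — no strong Jahn–Teller driving force.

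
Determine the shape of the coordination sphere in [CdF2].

linear

Each fluoride is −1; balancing the 0 overall charge requires Cd(II).
Group 12 minus oxidation state 2 gives a d¹⁰ configuration.
With 2 monodentate ligands the coordination number is 2.
A d¹⁰ ion with only two ligands adopts a linear arrangement (sp hybridisation; no CFSE preference).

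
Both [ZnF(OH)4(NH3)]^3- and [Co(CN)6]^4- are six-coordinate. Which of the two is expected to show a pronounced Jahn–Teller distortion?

[ZnF(OH)4(NH3)]^3-: Summing ligand charges against the −3 overall charge gives an oxidation state of +2 for zinc. Zinc is a group-12 element; Zn(II) is therefore d¹⁰. The d¹⁰ configuration leaves the e_g set evenly filled (or empty) — no strong Jahn–Teller driving force.
[Co(CN)6]^4-: Summing ligand charges against the −4 overall charge gives an oxidation state of +2 for cobalt. Cobalt is a group-9 element; Co(II) is therefore d⁷. Cyanide is a strong-field ligand (high in the spectrochemical series) for a first-row metal, so the complex is low-spin. The t₂g⁶e_g¹ (low-spin) configuration has an unevenly filled e_g set; the Jahn–Teller theorem predicts a tetragonal distortion (typically axial elongation) to lift the degeneracy.

[Co(CN)6]^4-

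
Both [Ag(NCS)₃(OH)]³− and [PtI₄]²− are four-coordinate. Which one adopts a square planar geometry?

[PtI₄]²−

For [Ag(NCS)₃(OH)]³−: Ligand charges: each isothiocyanate is −1; each hydroxide is −1. With an overall charge of −3 the silver centre must be in the +1 oxidation state. Ag sits in group 11, so the d-electron count is 11 − 1 = 10. A d¹⁰ ion has no crystal-field stabilisation preference between square planar and tetrahedral, so four ligands adopt the sterically favoured tetrahedral geometry. → tetrahedral.
For [PtI₄]²−: Summing ligand charges against the −2 overall charge gives an oxidation state of +2 for platinum. Group 10 minus oxidation state 2 gives a d⁸ configuration. A 5d d⁸ ion has a large crystal-field splitting; square planar leaves the high-energy d_{x²−y²} orbital empty and maximises CFSE. → square planar.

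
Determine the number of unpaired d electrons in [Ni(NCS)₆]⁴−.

2 unpaired electrons

Ligand charges: each isothiocyanate is −1. With an overall charge of −4 the nickel centre must be in the +2 oxidation state.
Group 10 minus oxidation state 2 gives a d⁸ configuration.
In an octahedral field the d⁸ configuration is t₂g⁶e_g² (only one arrangement possible), giving 2 unpaired electrons.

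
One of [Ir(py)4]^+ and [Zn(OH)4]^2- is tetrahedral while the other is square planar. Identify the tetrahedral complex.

[Zn(OH)4]^2-

For [Ir(py)4]^+: Ligand charges: pyridine is neutral. With an overall charge of +1 the iridium centre must be in the +1 oxidation state. Iridium is a group-9 element; Ir(I) is therefore d⁸. A 5d d⁸ ion has a large crystal-field splitting; square planar leaves the high-energy d_{x²−y²} orbital empty and maximises CFSE. → square planar.
For [Zn(OH)4]^2-: Summing ligand charges against the −2 overall charge gives an oxidation state of +2 for zinc. Zinc is a group-12 element; Zn(II) is therefore d¹⁰. A d¹⁰ ion has no crystal-field stabilisation preference between square planar and tetrahedral, so four ligands adopt the sterically favoured tetrahedral geometry. → tetrahedral.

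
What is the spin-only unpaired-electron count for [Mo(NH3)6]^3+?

3 unpaired electrons

Ligand charges: ammonia is neutral. With an overall charge of +3 the molybdenum centre must be in the +3 oxidation state.
Group 6 minus oxidation state 3 gives a d³ configuration.
In an octahedral field the d³ configuration is t₂g³e_g⁰ (only one arrangement possible), giving 3 unpaired electrons.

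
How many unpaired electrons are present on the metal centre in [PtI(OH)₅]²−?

0 unpaired electrons

Ligand charges: each iodide is −1; each hydroxide is −1. With an overall charge of −2 the platinum centre must be in the +4 oxidation state.
Group 10 minus oxidation state 4 gives a d⁶ configuration.
The spin state decides the count: a 5d ion has a large Δₒ and is invariably low-spin.
An octahedral low-spin d⁶ ion is t₂g⁶e_g⁰, giving 0 unpaired electrons.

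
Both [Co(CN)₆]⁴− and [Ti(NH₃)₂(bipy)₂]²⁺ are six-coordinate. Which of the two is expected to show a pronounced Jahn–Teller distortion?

[Co(CN)₆]⁴−

[Co(CN)₆]⁴−: Ligand charges: each cyanide is −1. With an overall charge of −4 the cobalt centre must be in the +2 oxidation state. Co sits in group 9, so the d-electron count is 9 − 2 = 7. Cyanide is a strong-field ligand (high in the spectrochemical series) for a first-row metal, so the complex is low-spin. The t₂g⁶e_g¹ (low-spin) configuration has an unevenly filled e_g set; the Jahn–Teller theorem predicts a tetragonal distortion (typically axial elongation) to lift the degeneracy.
[Ti(NH₃)₂(bipy)₂]²⁺: Ammonia is neutral; 2,2′-bipyridine is neutral; balancing the +2 overall charge requires Ti(II). Ti sits in group 4, so the d-electron count is 4 − 2 = 2. The d² configuration leaves the e_g set evenly filled (or empty) — no strong Jahn–Teller driving force.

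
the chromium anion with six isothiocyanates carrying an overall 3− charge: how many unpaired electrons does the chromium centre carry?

Ligand charges: each isothiocyanate is −1. With an overall charge of −3 the chromium centre must be in the +3 oxidation state.
Cr sits in group 6, so the d-electron count is 6 − 3 = 3.
In an octahedral field the d³ configuration is t₂g³e_g⁰ (only one arrangement possible), giving 3 unpaired electrons.

3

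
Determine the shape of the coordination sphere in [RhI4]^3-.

Each iodide is −1; balancing the −3 overall charge requires Rh(I).
Group 9 minus oxidation state 1 gives a d⁸ configuration.
Coordination number: 4.
A 4d d⁸ ion has a large crystal-field splitting; square planar leaves the high-energy d_{x²−y²} orbital empty and maximises CFSE.

square planar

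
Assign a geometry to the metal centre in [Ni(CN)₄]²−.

square planar

Ligand charges: each cyanide is −1. With an overall charge of −2 the nickel centre must be in the +2 oxidation state.
Group 10 minus oxidation state 2 gives a d⁸ configuration.
Coordination number: 4.
Cyanide is a strong-field ligand (high in the spectrochemical series).
A 3d d⁸ ion with strong-field ligands gains enough CFSE to favour square planar over tetrahedral.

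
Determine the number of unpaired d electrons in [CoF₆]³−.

4 unpaired electrons

Ligand charges: each fluoride is −1. With an overall charge of −3 the cobalt centre must be in the +3 oxidation state.
Cobalt is a group-9 element; Co(III) is therefore d⁶.
The spin state decides the count: fluoride is the one ligand weak enough to leave Co(III) high-spin — [CoF₆]³⁻ is the classic exception.
An octahedral high-spin d⁶ ion is t₂g⁴e_g², giving 4 unpaired electrons.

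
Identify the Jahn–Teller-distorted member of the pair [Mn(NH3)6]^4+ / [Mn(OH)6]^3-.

[Mn(NH3)6]^4+: Summing ligand charges against the +4 overall charge gives an oxidation state of +4 for manganese. Mn sits in group 7, so the d-electron count is 7 − 4 = 3. The d³ configuration leaves the e_g set evenly filled (or empty) — no strong Jahn–Teller driving force.
[Mn(OH)6]^3-: Ligand charges: each hydroxide is −1. With an overall charge of −3 the manganese centre must be in the +3 oxidation state. Manganese is a group-7 element; Mn(III) is therefore d⁴. Hydroxide is a weak-field ligand for a first-row metal, so the complex is high-spin. The t₂g³e_g¹ (high-spin) configuration has an unevenly filled e_g set; the Jahn–Teller theorem predicts a tetragonal distortion (typically axial elongation) to lift the degeneracy.

[Mn(OH)6]^3-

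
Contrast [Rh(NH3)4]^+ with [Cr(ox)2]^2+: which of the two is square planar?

For [Rh(NH3)4]^+: Ligand charges: ammonia is neutral. With an overall charge of +1 the rhodium centre must be in the +1 oxidation state. Rhodium is a group-9 element; Rh(I) is therefore d⁸. A 4d d⁸ ion has a large crystal-field splitting; square planar leaves the high-energy d_{x²−y²} orbital empty and maximises CFSE. → square planar.
For [Cr(ox)2]^2+: Summing ligand charges against the +2 overall charge gives an oxidation state of +6 for chromium. Chromium is a group-6 element; Cr(VI) is therefore d⁰. A d⁰ ion has no crystal-field stabilisation preference between square planar and tetrahedral, so four ligands adopt the sterically favoured tetrahedral geometry. → tetrahedral.

[Rh(NH3)4]^+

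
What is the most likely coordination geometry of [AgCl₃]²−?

Each chloride is −1; balancing the −2 overall charge requires Ag(I).
Group 11 minus oxidation state 1 gives a d¹⁰ configuration.
Coordination number: 3.
Three ligands around a d¹⁰ centre minimise repulsion in a trigonal-planar arrangement.

trigonal planar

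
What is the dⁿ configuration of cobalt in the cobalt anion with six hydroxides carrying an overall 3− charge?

d⁶

Ligand charges: each hydroxide is −1. With an overall charge of −3 the cobalt centre must be in the +3 oxidation state.
Group 9 minus oxidation state 3 gives a d⁶ configuration.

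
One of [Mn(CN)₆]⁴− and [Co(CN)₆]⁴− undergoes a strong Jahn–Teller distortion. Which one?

[Mn(CN)₆]⁴−: Summing ligand charges against the −4 overall charge gives an oxidation state of +2 for manganese. Mn sits in group 7, so the d-electron count is 7 − 2 = 5. Cyanide is a strong-field ligand (high in the spectrochemical series) for a first-row metal, so the complex is low-spin. The d⁵ configuration leaves the e_g set evenly filled (or empty) — no strong Jahn–Teller driving force.
[Co(CN)₆]⁴−: Each cyanide is −1; balancing the −4 overall charge requires Co(II). Co sits in group 9, so the d-electron count is 9 − 2 = 7. Cyanide is a strong-field ligand (high in the spectrochemical series) for a first-row metal, so the complex is low-spin. The t₂g⁶e_g¹ (low-spin) configuration has an unevenly filled e_g set; the Jahn–Teller theorem predicts a tetragonal distortion (typically axial elongation) to lift the degeneracy.

[Co(CN)₆]⁴−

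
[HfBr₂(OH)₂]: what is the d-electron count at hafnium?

Each bromide is −1; each hydroxide is −1; balancing the 0 overall charge requires Hf(IV).
Hf sits in group 4, so the d-electron count is 4 − 4 = 0.

d⁰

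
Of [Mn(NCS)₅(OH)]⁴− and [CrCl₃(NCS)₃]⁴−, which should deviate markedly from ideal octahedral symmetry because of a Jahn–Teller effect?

[CrCl₃(NCS)₃]⁴−

[Mn(NCS)₅(OH)]⁴−: Each isothiocyanate is −1; each hydroxide is −1; balancing the −4 overall charge requires Mn(II). Group 7 minus oxidation state 2 gives a d⁵ configuration. Hydroxide and isothiocyanate are weak-field ligands for a first-row metal, so the complex is high-spin. The d⁵ configuration leaves the e_g set evenly filled (or empty) — no strong Jahn–Teller driving force.
[CrCl₃(NCS)₃]⁴−: Summing ligand charges against the −4 overall charge gives an oxidation state of +2 for chromium. Cr sits in group 6, so the d-electron count is 6 − 2 = 4. Chloride and isothiocyanate are weak-field ligands for a first-row metal, so the complex is high-spin. The t₂g³e_g¹ (high-spin) configuration has an unevenly filled e_g set; the Jahn–Teller theorem predicts a tetragonal distortion (typically axial elongation) to lift the degeneracy.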